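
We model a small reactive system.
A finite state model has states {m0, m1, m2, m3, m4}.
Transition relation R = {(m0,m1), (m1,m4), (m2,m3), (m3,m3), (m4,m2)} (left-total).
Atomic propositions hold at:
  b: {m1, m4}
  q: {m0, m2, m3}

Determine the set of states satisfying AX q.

{m2, m3, m4}

Sat(AX q) = {s : every successor in {m0, m2, m3}} = {m2, m3, m4}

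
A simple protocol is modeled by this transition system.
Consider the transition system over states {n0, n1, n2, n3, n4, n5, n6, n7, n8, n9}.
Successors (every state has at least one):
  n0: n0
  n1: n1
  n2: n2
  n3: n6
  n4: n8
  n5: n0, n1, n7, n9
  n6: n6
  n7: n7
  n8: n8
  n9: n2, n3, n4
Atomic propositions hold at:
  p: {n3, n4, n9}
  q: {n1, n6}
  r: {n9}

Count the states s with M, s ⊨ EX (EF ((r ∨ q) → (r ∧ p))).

Sat(r ∨ q) = {n1, n6, n9}
Sat(r ∧ p) = {n9}
Sat((r ∨ q) → (r ∧ p)) = {n0, n2, n3, n4, n5, n7, n8, n9}
EF ((r ∨ q) → (r ∧ p)): least fixpoint, start Z0 = {n0, n2, n3, n4, n5, n7, n8, n9}, add states with some successor in Z. Already a fixed point.
Sat(EF ((r ∨ q) → (r ∧ p))) = {n0, n2, n3, n4, n5, n7, n8, n9}
Sat(EX (EF ((r ∨ q) → (r ∧ p)))) = {s : some successor in {n0, n2, n3, n4, n5, n7, n8, n9}} = {n0, n2, n4, n5, n7, n8, n9}
|Sat(EX (EF ((r ∨ q) → (r ∧ p))))| = |{n0, n2, n4, n5, n7, n8, n9}| = 7.

7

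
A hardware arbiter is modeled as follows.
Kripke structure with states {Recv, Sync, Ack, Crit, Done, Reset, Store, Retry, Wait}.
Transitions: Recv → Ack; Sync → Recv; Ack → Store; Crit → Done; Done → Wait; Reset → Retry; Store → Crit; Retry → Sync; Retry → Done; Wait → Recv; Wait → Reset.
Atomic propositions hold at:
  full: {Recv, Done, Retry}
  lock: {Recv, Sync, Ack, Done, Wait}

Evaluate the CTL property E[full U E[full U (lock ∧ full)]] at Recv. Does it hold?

Sat(lock ∧ full) = {Recv, Done}
E[full U (lock ∧ full)]: least fixpoint, start Z0 = Sat((lock ∧ full)) = {Recv, Done}, add states in Sat(full) with some successor in Z. Z1 = {Recv, Done, Retry}; fixed.
Sat(E[full U (lock ∧ full)]) = {Recv, Done, Retry}
E[full U E[full U (lock ∧ full)]]: least fixpoint, start Z0 = Sat(E[full U (lock ∧ full)]) = {Recv, Done, Retry}, add states in Sat(full) with some successor in Z. Already a fixed point.
Sat(E[full U E[full U (lock ∧ full)]]) = {Recv, Done, Retry}
Recv ∈ Sat(E[full U E[full U (lock ∧ full)]]) = {Recv, Done, Retry}, so the formula holds at Recv.

Yes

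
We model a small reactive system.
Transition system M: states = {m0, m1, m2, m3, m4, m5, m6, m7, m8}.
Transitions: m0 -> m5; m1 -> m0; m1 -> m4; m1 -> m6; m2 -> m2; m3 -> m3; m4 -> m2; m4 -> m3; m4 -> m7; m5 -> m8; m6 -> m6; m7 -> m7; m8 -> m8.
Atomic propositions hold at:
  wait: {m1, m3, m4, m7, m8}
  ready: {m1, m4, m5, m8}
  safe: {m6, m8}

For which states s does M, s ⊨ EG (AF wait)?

AF wait: least fixpoint, start Z0 = {m1, m3, m4, m7, m8}, add states with every successor in Z. Z1 = {m1, m3, m4, m5, m7, m8}; Z2 = {m0, m1, m3, m4, m5, m7, m8}; fixed.
Sat(AF wait) = {m0, m1, m3, m4, m5, m7, m8}
EG (AF wait): greatest fixpoint, start Z0 = {m0, m1, m3, m4, m5, m7, m8}, keep only states in Sat with some successor in Z. Already a fixed point.
Sat(EG (AF wait)) = {m0, m1, m3, m4, m5, m7, m8}

{m0, m1, m3, m4, m5, m7, m8}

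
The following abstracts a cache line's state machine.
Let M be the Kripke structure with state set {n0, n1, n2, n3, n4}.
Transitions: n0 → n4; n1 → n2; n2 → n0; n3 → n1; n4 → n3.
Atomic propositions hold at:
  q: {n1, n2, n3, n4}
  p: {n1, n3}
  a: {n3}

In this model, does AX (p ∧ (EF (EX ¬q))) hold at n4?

Sat(¬q) = {n0}
Sat(EX ¬q) = {s : some successor in {n0}} = {n2}
EF (EX ¬q): least fixpoint, start Z0 = {n2}, add states with some successor in Z. Z1 = {n1, n2}; Z2 = {n1, n2, n3}; Z3 = {n1, n2, n3, n4}; Z4 = {n0, n1, n2, n3, n4}; fixed.
Sat(EF (EX ¬q)) = {n0, n1, n2, n3, n4}
Sat(p ∧ (EF (EX ¬q))) = {n1, n3}
Sat(AX (p ∧ (EF (EX ¬q)))) = {s : every successor in {n1, n3}} = {n3, n4}
n4 ∈ Sat(AX (p ∧ (EF (EX ¬q)))) = {n3, n4}, so the formula holds at n4.

Yes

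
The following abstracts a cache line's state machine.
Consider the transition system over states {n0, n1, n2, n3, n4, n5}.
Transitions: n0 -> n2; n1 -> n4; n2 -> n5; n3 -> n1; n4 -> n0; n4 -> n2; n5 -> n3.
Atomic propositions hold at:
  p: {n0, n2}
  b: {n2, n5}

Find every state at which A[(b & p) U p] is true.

Sat(b & p) = {n2}
A[(b & p) U p]: least fixpoint, start Z0 = Sat(p) = {n0, n2}, add states in Sat(b & p) with every successor in Z. Already a fixed point.
Sat(A[(b & p) U p]) = {n0, n2}

{n0, n2}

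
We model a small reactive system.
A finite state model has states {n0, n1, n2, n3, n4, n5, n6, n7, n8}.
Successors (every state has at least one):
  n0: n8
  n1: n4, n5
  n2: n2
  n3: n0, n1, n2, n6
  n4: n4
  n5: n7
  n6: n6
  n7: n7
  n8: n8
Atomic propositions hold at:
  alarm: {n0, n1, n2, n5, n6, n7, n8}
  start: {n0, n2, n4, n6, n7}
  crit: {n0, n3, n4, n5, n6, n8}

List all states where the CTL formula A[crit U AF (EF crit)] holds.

EF crit: least fixpoint, start Z0 = {n0, n3, n4, n5, n6, n8}, add states with some successor in Z. Z1 = {n0, n1, n3, n4, n5, n6, n8}; fixed.
Sat(EF crit) = {n0, n1, n3, n4, n5, n6, n8}
AF (EF crit): least fixpoint, start Z0 = {n0, n1, n3, n4, n5, n6, n8}, add states with every successor in Z. Already a fixed point.
Sat(AF (EF crit)) = {n0, n1, n3, n4, n5, n6, n8}
A[crit U AF (EF crit)]: least fixpoint, start Z0 = Sat(AF (EF crit)) = {n0, n1, n3, n4, n5, n6, n8}, add states in Sat(crit) with every successor in Z. Already a fixed point.
Sat(A[crit U AF (EF crit)]) = {n0, n1, n3, n4, n5, n6, n8}

{n0, n1, n3, n4, n5, n6, n8}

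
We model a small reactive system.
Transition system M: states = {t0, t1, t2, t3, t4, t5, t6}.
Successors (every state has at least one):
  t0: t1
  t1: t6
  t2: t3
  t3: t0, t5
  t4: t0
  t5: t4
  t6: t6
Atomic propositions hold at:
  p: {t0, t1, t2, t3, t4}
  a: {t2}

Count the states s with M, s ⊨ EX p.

Sat(EX p) = {s : some successor in {t0, t1, t2, t3, t4}} = {t0, t2, t3, t4, t5}
|Sat(EX p)| = |{t0, t2, t3, t4, t5}| = 5.

5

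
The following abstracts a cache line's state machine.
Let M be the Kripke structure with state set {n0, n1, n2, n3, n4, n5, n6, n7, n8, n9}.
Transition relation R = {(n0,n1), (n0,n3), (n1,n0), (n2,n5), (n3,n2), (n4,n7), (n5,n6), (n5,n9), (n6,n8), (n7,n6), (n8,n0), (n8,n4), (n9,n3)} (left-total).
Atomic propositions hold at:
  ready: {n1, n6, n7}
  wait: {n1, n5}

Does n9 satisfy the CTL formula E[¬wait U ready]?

No

Sat(¬wait) = {n0, n2, n3, n4, n6, n7, n8, n9}
E[¬wait U ready]: least fixpoint, start Z0 = Sat(ready) = {n1, n6, n7}, add states in Sat(¬wait) with some successor in Z. Z1 = {n0, n1, n4, n6, n7}; Z2 = {n0, n1, n4, n6, n7, n8}; fixed.
Sat(E[¬wait U ready]) = {n0, n1, n4, n6, n7, n8}
n9 ∉ Sat(E[¬wait U ready]) = {n0, n1, n4, n6, n7, n8}, so the formula does not hold at n9.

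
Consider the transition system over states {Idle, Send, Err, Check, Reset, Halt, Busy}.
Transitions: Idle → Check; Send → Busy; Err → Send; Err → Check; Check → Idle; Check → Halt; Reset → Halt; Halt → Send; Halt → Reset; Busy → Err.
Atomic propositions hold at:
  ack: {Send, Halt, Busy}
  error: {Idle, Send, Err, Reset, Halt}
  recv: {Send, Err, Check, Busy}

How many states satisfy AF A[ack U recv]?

A[ack U recv]: least fixpoint, start Z0 = Sat(recv) = {Send, Err, Check, Busy}, add states in Sat(ack) with every successor in Z. Already a fixed point.
Sat(A[ack U recv]) = {Send, Err, Check, Busy}
AF A[ack U recv]: least fixpoint, start Z0 = {Send, Err, Check, Busy}, add states with every successor in Z. Z1 = {Idle, Send, Err, Check, Busy}; fixed.
Sat(AF A[ack U recv]) = {Idle, Send, Err, Check, Busy}
|Sat(AF A[ack U recv])| = |{Idle, Send, Err, Check, Busy}| = 5.

5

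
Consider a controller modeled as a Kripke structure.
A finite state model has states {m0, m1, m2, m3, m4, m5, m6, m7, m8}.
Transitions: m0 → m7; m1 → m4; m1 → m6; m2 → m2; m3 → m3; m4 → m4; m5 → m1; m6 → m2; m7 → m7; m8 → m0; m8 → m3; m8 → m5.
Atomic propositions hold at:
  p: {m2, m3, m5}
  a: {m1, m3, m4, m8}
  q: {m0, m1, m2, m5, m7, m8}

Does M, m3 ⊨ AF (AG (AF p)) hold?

Yes

AF p: least fixpoint, start Z0 = {m2, m3, m5}, add states with every successor in Z. Z1 = {m2, m3, m5, m6}; fixed.
Sat(AF p) = {m2, m3, m5, m6}
AG (AF p): greatest fixpoint, start Z0 = {m2, m3, m5, m6}, keep only states in Sat with every successor in Z. Z1 = {m2, m3, m6}; fixed.
Sat(AG (AF p)) = {m2, m3, m6}
AF (AG (AF p)): least fixpoint, start Z0 = {m2, m3, m6}, add states with every successor in Z. Already a fixed point.
Sat(AF (AG (AF p))) = {m2, m3, m6}
m3 ∈ Sat(AF (AG (AF p))) = {m2, m3, m6}, so the formula holds at m3.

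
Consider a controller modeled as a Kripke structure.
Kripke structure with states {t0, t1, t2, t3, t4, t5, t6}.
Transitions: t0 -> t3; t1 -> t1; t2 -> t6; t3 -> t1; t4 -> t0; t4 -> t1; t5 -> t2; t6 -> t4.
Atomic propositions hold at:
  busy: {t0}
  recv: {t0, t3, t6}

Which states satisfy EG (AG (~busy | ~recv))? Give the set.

{t1, t3}

Sat(~busy) = {t1, t2, t3, t4, t5, t6}
Sat(~recv) = {t1, t2, t4, t5}
Sat(~busy | ~recv) = {t1, t2, t3, t4, t5, t6}
AG (~busy | ~recv): greatest fixpoint, start Z0 = {t1, t2, t3, t4, t5, t6}, keep only states in Sat with every successor in Z. Z1 = {t1, t2, t3, t5, t6}; Z2 = {t1, t2, t3, t5}; Z3 = {t1, t3, t5}; Z4 = {t1, t3}; fixed.
Sat(AG (~busy | ~recv)) = {t1, t3}
EG (AG (~busy | ~recv)): greatest fixpoint, start Z0 = {t1, t3}, keep only states in Sat with some successor in Z. Already a fixed point.
Sat(EG (AG (~busy | ~recv))) = {t1, t3}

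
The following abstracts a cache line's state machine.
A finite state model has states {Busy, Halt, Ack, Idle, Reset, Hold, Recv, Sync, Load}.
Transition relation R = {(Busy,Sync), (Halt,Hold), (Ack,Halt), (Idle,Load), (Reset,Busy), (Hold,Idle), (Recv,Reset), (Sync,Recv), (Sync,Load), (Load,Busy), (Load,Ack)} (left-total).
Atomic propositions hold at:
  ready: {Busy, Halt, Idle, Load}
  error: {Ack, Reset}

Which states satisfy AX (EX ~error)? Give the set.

{Busy, Halt, Ack, Idle, Reset, Hold, Recv, Load}

Sat(~error) = {Busy, Halt, Idle, Hold, Recv, Sync, Load}
Sat(EX ~error) = {s : some successor in {Busy, Halt, Idle, Hold, Recv, Sync, Load}} = {Busy, Halt, Ack, Idle, Reset, Hold, Sync, Load}
Sat(AX (EX ~error)) = {s : every successor in {Busy, Halt, Ack, Idle, Reset, Hold, Sync, Load}} = {Busy, Halt, Ack, Idle, Reset, Hold, Recv, Load}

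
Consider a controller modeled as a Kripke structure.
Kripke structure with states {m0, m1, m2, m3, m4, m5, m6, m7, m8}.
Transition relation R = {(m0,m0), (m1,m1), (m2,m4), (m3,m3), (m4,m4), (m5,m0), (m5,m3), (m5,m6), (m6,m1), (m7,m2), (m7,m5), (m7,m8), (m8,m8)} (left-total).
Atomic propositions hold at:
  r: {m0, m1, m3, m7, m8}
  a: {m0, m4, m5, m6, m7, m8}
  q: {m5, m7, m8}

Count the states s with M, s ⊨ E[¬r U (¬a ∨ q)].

7

Sat(¬r) = {m2, m4, m5, m6}
Sat(¬a) = {m1, m2, m3}
Sat(¬a ∨ q) = {m1, m2, m3, m5, m7, m8}
E[¬r U (¬a ∨ q)]: least fixpoint, start Z0 = Sat((¬a ∨ q)) = {m1, m2, m3, m5, m7, m8}, add states in Sat(¬r) with some successor in Z. Z1 = {m1, m2, m3, m5, m6, m7, m8}; fixed.
Sat(E[¬r U (¬a ∨ q)]) = {m1, m2, m3, m5, m6, m7, m8}
|Sat(E[¬r U (¬a ∨ q)])| = |{m1, m2, m3, m5, m6, m7, m8}| = 7.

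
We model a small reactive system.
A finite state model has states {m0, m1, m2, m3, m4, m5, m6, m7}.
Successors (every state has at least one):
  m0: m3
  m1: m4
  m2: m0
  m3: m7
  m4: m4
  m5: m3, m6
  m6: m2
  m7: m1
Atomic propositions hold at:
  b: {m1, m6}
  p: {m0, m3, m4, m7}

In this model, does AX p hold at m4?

Yes

Sat(AX p) = {s : every successor in {m0, m3, m4, m7}} = {m0, m1, m2, m3, m4}
m4 ∈ Sat(AX p) = {m0, m1, m2, m3, m4}, so the formula holds at m4.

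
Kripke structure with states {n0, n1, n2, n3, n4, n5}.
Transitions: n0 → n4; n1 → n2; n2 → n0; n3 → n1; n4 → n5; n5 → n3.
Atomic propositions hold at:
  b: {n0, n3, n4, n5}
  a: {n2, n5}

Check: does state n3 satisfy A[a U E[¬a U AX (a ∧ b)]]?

No

Sat(¬a) = {n0, n1, n3, n4}
Sat(a ∧ b) = {n5}
Sat(AX (a ∧ b)) = {s : every successor in {n5}} = {n4}
E[¬a U AX (a ∧ b)]: least fixpoint, start Z0 = Sat(AX (a ∧ b)) = {n4}, add states in Sat(¬a) with some successor in Z. Z1 = {n0, n4}; fixed.
Sat(E[¬a U AX (a ∧ b)]) = {n0, n4}
A[a U E[¬a U AX (a ∧ b)]]: least fixpoint, start Z0 = Sat(E[¬a U AX (a ∧ b)]) = {n0, n4}, add states in Sat(a) with every successor in Z. Z1 = {n0, n2, n4}; fixed.
Sat(A[a U E[¬a U AX (a ∧ b)]]) = {n0, n2, n4}
n3 ∉ Sat(A[a U E[¬a U AX (a ∧ b)]]) = {n0, n2, n4}, so the formula does not hold at n3.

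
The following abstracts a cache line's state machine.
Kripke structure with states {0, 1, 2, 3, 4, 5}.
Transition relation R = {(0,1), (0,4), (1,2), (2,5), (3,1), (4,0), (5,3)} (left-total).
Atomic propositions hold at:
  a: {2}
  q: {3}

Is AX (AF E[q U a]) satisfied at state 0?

No

E[q U a]: least fixpoint, start Z0 = Sat(a) = {2}, add states in Sat(q) with some successor in Z. Already a fixed point.
Sat(E[q U a]) = {2}
AF E[q U a]: least fixpoint, start Z0 = {2}, add states with every successor in Z. Z1 = {1, 2}; Z2 = {1, 2, 3}; Z3 = {1, 2, 3, 5}; fixed.
Sat(AF E[q U a]) = {1, 2, 3, 5}
Sat(AX (AF E[q U a])) = {s : every successor in {1, 2, 3, 5}} = {1, 2, 3, 5}
0 ∉ Sat(AX (AF E[q U a])) = {1, 2, 3, 5}, so the formula does not hold at 0.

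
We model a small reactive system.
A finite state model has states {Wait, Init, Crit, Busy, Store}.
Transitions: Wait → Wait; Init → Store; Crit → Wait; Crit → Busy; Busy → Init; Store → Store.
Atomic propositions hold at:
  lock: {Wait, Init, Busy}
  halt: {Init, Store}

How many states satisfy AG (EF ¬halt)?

Sat(¬halt) = {Wait, Crit, Busy}
EF ¬halt: least fixpoint, start Z0 = {Wait, Crit, Busy}, add states with some successor in Z. Already a fixed point.
Sat(EF ¬halt) = {Wait, Crit, Busy}
AG (EF ¬halt): greatest fixpoint, start Z0 = {Wait, Crit, Busy}, keep only states in Sat with every successor in Z. Z1 = {Wait, Crit}; Z2 = {Wait}; fixed.
Sat(AG (EF ¬halt)) = {Wait}
|Sat(AG (EF ¬halt))| = |{Wait}| = 1.

1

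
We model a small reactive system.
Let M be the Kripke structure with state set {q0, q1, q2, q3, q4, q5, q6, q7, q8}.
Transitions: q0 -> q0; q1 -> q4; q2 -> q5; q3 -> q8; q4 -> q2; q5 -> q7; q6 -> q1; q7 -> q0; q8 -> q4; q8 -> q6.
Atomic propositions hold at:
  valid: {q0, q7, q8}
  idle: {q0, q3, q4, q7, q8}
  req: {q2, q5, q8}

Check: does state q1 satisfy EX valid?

Sat(EX valid) = {s : some successor in {q0, q7, q8}} = {q0, q3, q5, q7}
q1 ∉ Sat(EX valid) = {q0, q3, q5, q7}, so the formula does not hold at q1.

No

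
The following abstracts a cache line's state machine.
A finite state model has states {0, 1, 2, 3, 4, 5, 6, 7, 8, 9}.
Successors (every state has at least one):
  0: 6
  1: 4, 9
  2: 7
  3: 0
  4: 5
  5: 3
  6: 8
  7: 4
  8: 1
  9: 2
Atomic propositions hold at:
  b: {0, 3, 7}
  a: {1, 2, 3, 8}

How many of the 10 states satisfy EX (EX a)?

Sat(EX a) = {s : some successor in {1, 2, 3, 8}} = {5, 6, 8, 9}
Sat(EX (EX a)) = {s : some successor in {5, 6, 8, 9}} = {0, 1, 4, 6}
|Sat(EX (EX a))| = |{0, 1, 4, 6}| = 4.

4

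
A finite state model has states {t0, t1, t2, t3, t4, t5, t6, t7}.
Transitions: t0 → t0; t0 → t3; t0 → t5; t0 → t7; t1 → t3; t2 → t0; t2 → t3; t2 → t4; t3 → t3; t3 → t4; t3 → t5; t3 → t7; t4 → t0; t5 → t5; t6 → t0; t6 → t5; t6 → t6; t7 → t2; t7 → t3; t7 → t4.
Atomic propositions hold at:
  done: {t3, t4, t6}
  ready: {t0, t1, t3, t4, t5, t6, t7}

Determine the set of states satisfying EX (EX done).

{t0, t1, t2, t3, t4, t6, t7}

Sat(EX done) = {s : some successor in {t3, t4, t6}} = {t0, t1, t2, t3, t6, t7}
Sat(EX (EX done)) = {s : some successor in {t0, t1, t2, t3, t6, t7}} = {t0, t1, t2, t3, t4, t6, t7}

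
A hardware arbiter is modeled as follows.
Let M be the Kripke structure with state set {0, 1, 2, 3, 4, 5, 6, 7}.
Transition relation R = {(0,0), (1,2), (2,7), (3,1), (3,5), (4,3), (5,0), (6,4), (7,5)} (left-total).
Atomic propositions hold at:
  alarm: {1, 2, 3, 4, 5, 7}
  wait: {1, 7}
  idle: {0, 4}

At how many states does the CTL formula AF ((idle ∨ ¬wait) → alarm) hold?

7

Sat(¬wait) = {0, 2, 3, 4, 5, 6}
Sat(idle ∨ ¬wait) = {0, 2, 3, 4, 5, 6}
Sat((idle ∨ ¬wait) → alarm) = {1, 2, 3, 4, 5, 7}
AF ((idle ∨ ¬wait) → alarm): least fixpoint, start Z0 = {1, 2, 3, 4, 5, 7}, add states with every successor in Z. Z1 = {1, 2, 3, 4, 5, 6, 7}; fixed.
Sat(AF ((idle ∨ ¬wait) → alarm)) = {1, 2, 3, 4, 5, 6, 7}
|Sat(AF ((idle ∨ ¬wait) → alarm))| = |{1, 2, 3, 4, 5, 6, 7}| = 7.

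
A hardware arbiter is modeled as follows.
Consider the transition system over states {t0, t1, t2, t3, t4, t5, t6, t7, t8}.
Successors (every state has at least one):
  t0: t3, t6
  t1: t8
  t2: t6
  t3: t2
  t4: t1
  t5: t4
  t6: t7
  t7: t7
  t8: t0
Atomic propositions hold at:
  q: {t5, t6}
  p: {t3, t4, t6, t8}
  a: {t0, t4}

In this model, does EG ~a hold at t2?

Yes

Sat(~a) = {t1, t2, t3, t5, t6, t7, t8}
EG ~a: greatest fixpoint, start Z0 = {t1, t2, t3, t5, t6, t7, t8}, keep only states in Sat with some successor in Z. Z1 = {t1, t2, t3, t6, t7}; Z2 = {t2, t3, t6, t7}; fixed.
Sat(EG ~a) = {t2, t3, t6, t7}
t2 ∈ Sat(EG ~a) = {t2, t3, t6, t7}, so the formula holds at t2.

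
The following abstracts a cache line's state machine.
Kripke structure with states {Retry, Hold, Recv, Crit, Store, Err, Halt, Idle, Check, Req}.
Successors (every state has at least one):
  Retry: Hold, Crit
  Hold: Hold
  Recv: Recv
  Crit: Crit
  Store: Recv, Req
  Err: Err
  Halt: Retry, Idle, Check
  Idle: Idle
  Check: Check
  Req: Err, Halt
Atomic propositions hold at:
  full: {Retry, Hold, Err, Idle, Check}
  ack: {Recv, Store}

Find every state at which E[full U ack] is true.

E[full U ack]: least fixpoint, start Z0 = Sat(ack) = {Recv, Store}, add states in Sat(full) with some successor in Z. Already a fixed point.
Sat(E[full U ack]) = {Recv, Store}

{Recv, Store}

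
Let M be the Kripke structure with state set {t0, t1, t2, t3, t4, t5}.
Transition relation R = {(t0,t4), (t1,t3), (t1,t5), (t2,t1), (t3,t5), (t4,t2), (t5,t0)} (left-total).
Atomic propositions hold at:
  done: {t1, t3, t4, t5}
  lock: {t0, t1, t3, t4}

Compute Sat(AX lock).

Sat(AX lock) = {s : every successor in {t0, t1, t3, t4}} = {t0, t2, t5}

{t0, t2, t5}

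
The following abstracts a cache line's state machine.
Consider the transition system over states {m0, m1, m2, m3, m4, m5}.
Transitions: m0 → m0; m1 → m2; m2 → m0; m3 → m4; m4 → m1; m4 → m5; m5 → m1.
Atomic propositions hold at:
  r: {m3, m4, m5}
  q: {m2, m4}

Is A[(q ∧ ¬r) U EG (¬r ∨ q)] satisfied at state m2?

Sat(¬r) = {m0, m1, m2}
Sat(q ∧ ¬r) = {m2}
Sat(¬r ∨ q) = {m0, m1, m2, m4}
EG (¬r ∨ q): greatest fixpoint, start Z0 = {m0, m1, m2, m4}, keep only states in Sat with some successor in Z. Already a fixed point.
Sat(EG (¬r ∨ q)) = {m0, m1, m2, m4}
A[(q ∧ ¬r) U EG (¬r ∨ q)]: least fixpoint, start Z0 = Sat(EG (¬r ∨ q)) = {m0, m1, m2, m4}, add states in Sat(q ∧ ¬r) with every successor in Z. Already a fixed point.
Sat(A[(q ∧ ¬r) U EG (¬r ∨ q)]) = {m0, m1, m2, m4}
m2 ∈ Sat(A[(q ∧ ¬r) U EG (¬r ∨ q)]) = {m0, m1, m2, m4}, so the formula holds at m2.

Yes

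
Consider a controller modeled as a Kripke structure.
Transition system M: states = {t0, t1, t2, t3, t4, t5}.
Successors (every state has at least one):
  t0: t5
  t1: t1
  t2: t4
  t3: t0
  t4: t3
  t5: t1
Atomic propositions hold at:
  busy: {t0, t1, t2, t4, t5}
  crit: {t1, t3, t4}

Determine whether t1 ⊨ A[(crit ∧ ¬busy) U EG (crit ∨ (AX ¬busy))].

Sat(¬busy) = {t3}
Sat(crit ∧ ¬busy) = {t3}
Sat(AX ¬busy) = {s : every successor in {t3}} = {t4}
Sat(crit ∨ (AX ¬busy)) = {t1, t3, t4}
EG (crit ∨ (AX ¬busy)): greatest fixpoint, start Z0 = {t1, t3, t4}, keep only states in Sat with some successor in Z. Z1 = {t1, t4}; Z2 = {t1}; fixed.
Sat(EG (crit ∨ (AX ¬busy))) = {t1}
A[(crit ∧ ¬busy) U EG (crit ∨ (AX ¬busy))]: least fixpoint, start Z0 = Sat(EG (crit ∨ (AX ¬busy))) = {t1}, add states in Sat(crit ∧ ¬busy) with every successor in Z. Already a fixed point.
Sat(A[(crit ∧ ¬busy) U EG (crit ∨ (AX ¬busy))]) = {t1}
t1 ∈ Sat(A[(crit ∧ ¬busy) U EG (crit ∨ (AX ¬busy))]) = {t1}, so the formula holds at t1.

Yes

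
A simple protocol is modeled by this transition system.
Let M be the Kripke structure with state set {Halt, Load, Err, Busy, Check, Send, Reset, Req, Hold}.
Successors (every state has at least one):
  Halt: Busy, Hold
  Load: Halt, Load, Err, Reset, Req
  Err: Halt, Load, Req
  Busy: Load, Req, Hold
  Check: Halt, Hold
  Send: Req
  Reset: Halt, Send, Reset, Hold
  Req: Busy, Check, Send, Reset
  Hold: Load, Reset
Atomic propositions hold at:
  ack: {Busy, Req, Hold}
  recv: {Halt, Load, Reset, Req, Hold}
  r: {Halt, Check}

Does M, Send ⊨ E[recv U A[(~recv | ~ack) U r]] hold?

Sat(~recv) = {Err, Busy, Check, Send}
Sat(~ack) = {Halt, Load, Err, Check, Send, Reset}
Sat(~recv | ~ack) = {Halt, Load, Err, Busy, Check, Send, Reset}
A[(~recv | ~ack) U r]: least fixpoint, start Z0 = Sat(r) = {Halt, Check}, add states in Sat(~recv | ~ack) with every successor in Z. Already a fixed point.
Sat(A[(~recv | ~ack) U r]) = {Halt, Check}
E[recv U A[(~recv | ~ack) U r]]: least fixpoint, start Z0 = Sat(A[(~recv | ~ack) U r]) = {Halt, Check}, add states in Sat(recv) with some successor in Z. Z1 = {Halt, Load, Check, Reset, Req}; Z2 = {Halt, Load, Check, Reset, Req, Hold}; fixed.
Sat(E[recv U A[(~recv | ~ack) U r]]) = {Halt, Load, Check, Reset, Req, Hold}
Send ∉ Sat(E[recv U A[(~recv | ~ack) U r]]) = {Halt, Load, Check, Reset, Req, Hold}, so the formula does not hold at Send.

No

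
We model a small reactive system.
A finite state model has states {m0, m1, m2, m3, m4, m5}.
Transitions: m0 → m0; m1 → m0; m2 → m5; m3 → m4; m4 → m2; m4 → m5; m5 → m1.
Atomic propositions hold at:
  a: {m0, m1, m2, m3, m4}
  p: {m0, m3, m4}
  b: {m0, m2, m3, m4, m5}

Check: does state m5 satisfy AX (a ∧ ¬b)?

Sat(¬b) = {m1}
Sat(a ∧ ¬b) = {m1}
Sat(AX (a ∧ ¬b)) = {s : every successor in {m1}} = {m5}
m5 ∈ Sat(AX (a ∧ ¬b)) = {m5}, so the formula holds at m5.

Yes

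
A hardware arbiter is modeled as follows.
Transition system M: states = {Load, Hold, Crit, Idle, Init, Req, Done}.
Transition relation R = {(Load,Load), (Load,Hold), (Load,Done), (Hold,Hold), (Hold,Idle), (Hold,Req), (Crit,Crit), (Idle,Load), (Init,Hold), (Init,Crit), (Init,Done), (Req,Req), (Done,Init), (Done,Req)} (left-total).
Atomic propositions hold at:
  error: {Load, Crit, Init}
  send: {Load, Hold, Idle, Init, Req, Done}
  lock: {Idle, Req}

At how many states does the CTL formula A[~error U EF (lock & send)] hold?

6

Sat(~error) = {Hold, Idle, Req, Done}
Sat(lock & send) = {Idle, Req}
EF (lock & send): least fixpoint, start Z0 = {Idle, Req}, add states with some successor in Z. Z1 = {Hold, Idle, Req, Done}; Z2 = {Load, Hold, Idle, Init, Req, Done}; fixed.
Sat(EF (lock & send)) = {Load, Hold, Idle, Init, Req, Done}
A[~error U EF (lock & send)]: least fixpoint, start Z0 = Sat(EF (lock & send)) = {Load, Hold, Idle, Init, Req, Done}, add states in Sat(~error) with every successor in Z. Already a fixed point.
Sat(A[~error U EF (lock & send)]) = {Load, Hold, Idle, Init, Req, Done}
|Sat(A[~error U EF (lock & send)])| = |{Load, Hold, Idle, Init, Req, Done}| = 6.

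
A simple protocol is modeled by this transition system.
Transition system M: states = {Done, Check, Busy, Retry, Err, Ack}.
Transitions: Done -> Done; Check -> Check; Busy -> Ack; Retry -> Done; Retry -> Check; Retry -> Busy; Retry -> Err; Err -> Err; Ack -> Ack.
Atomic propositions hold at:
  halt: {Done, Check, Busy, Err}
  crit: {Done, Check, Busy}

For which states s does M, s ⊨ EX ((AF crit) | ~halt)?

{Done, Check, Busy, Retry, Ack}

AF crit: least fixpoint, start Z0 = {Done, Check, Busy}, add states with every successor in Z. Already a fixed point.
Sat(AF crit) = {Done, Check, Busy}
Sat(~halt) = {Retry, Ack}
Sat((AF crit) | ~halt) = {Done, Check, Busy, Retry, Ack}
Sat(EX ((AF crit) | ~halt)) = {s : some successor in {Done, Check, Busy, Retry, Ack}} = {Done, Check, Busy, Retry, Ack}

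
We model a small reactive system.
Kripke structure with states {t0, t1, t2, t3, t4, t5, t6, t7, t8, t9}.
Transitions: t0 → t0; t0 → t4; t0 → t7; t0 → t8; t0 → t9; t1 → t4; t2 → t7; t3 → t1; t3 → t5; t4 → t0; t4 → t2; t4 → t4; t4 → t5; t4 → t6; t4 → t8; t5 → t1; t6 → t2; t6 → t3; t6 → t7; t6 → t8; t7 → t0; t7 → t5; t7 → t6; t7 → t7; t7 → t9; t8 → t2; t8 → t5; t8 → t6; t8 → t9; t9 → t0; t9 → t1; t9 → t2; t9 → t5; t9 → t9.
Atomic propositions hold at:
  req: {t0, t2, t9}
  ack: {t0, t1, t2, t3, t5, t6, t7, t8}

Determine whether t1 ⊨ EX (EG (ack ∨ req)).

Sat(ack ∨ req) = {t0, t1, t2, t3, t5, t6, t7, t8, t9}
EG (ack ∨ req): greatest fixpoint, start Z0 = {t0, t1, t2, t3, t5, t6, t7, t8, t9}, keep only states in Sat with some successor in Z. Z1 = {t0, t2, t3, t5, t6, t7, t8, t9}; Z2 = {t0, t2, t3, t6, t7, t8, t9}; Z3 = {t0, t2, t6, t7, t8, t9}; fixed.
Sat(EG (ack ∨ req)) = {t0, t2, t6, t7, t8, t9}
Sat(EX (EG (ack ∨ req))) = {s : some successor in {t0, t2, t6, t7, t8, t9}} = {t0, t2, t4, t6, t7, t8, t9}
t1 ∉ Sat(EX (EG (ack ∨ req))) = {t0, t2, t4, t6, t7, t8, t9}, so the formula does not hold at t1.

No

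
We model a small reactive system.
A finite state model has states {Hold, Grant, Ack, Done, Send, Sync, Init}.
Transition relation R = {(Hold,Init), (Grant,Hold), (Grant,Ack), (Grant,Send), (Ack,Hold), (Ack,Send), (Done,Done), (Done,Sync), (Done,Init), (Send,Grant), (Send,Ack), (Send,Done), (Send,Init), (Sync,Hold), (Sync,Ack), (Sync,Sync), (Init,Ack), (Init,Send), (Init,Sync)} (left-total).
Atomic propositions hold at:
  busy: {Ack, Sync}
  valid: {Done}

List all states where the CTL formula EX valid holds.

Sat(EX valid) = {s : some successor in {Done}} = {Done, Send}

{Done, Send}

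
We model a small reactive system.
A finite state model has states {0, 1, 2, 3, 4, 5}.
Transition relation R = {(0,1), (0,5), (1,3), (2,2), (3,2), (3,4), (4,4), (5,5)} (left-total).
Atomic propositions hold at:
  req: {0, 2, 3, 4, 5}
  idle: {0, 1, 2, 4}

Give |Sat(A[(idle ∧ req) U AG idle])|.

Sat(idle ∧ req) = {0, 2, 4}
AG idle: greatest fixpoint, start Z0 = {0, 1, 2, 4}, keep only states in Sat with every successor in Z. Z1 = {2, 4}; fixed.
Sat(AG idle) = {2, 4}
A[(idle ∧ req) U AG idle]: least fixpoint, start Z0 = Sat(AG idle) = {2, 4}, add states in Sat(idle ∧ req) with every successor in Z. Already a fixed point.
Sat(A[(idle ∧ req) U AG idle]) = {2, 4}
|Sat(A[(idle ∧ req) U AG idle])| = |{2, 4}| = 2.

2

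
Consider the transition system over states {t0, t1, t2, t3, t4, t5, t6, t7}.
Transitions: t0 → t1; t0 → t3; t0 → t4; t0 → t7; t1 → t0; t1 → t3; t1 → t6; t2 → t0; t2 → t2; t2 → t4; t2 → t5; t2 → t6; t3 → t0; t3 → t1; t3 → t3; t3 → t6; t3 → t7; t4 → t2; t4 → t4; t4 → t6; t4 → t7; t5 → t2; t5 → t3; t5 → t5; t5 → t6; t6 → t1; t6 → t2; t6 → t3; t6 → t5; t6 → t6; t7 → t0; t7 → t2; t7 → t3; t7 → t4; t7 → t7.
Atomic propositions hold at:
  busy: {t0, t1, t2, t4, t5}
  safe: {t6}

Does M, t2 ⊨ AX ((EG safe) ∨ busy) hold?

Yes

EG safe: greatest fixpoint, start Z0 = {t6}, keep only states in Sat with some successor in Z. Already a fixed point.
Sat(EG safe) = {t6}
Sat((EG safe) ∨ busy) = {t0, t1, t2, t4, t5, t6}
Sat(AX ((EG safe) ∨ busy)) = {s : every successor in {t0, t1, t2, t4, t5, t6}} = {t2}
t2 ∈ Sat(AX ((EG safe) ∨ busy)) = {t2}, so the formula holds at t2.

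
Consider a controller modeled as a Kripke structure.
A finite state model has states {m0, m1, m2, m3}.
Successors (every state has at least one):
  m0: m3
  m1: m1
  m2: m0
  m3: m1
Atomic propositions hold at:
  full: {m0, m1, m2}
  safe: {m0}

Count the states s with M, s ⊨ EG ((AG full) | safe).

AG full: greatest fixpoint, start Z0 = {m0, m1, m2}, keep only states in Sat with every successor in Z. Z1 = {m1, m2}; Z2 = {m1}; fixed.
Sat(AG full) = {m1}
Sat((AG full) | safe) = {m0, m1}
EG ((AG full) | safe): greatest fixpoint, start Z0 = {m0, m1}, keep only states in Sat with some successor in Z. Z1 = {m1}; fixed.
Sat(EG ((AG full) | safe)) = {m1}
|Sat(EG ((AG full) | safe))| = |{m1}| = 1.

1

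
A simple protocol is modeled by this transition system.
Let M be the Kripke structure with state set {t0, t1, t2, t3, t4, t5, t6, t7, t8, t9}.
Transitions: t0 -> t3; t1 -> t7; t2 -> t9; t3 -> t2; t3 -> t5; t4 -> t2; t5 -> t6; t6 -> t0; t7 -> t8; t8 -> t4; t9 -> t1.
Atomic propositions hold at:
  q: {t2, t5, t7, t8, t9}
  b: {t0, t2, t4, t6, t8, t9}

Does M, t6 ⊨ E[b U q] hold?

No

E[b U q]: least fixpoint, start Z0 = Sat(q) = {t2, t5, t7, t8, t9}, add states in Sat(b) with some successor in Z. Z1 = {t2, t4, t5, t7, t8, t9}; fixed.
Sat(E[b U q]) = {t2, t4, t5, t7, t8, t9}
t6 ∉ Sat(E[b U q]) = {t2, t4, t5, t7, t8, t9}, so the formula does not hold at t6.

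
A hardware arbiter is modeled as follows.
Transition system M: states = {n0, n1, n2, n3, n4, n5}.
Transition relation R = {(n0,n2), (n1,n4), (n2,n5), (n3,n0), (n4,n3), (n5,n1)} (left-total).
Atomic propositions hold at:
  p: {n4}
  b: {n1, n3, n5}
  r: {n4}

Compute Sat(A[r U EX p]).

Sat(EX p) = {s : some successor in {n4}} = {n1}
A[r U EX p]: least fixpoint, start Z0 = Sat(EX p) = {n1}, add states in Sat(r) with every successor in Z. Already a fixed point.
Sat(A[r U EX p]) = {n1}

{n1}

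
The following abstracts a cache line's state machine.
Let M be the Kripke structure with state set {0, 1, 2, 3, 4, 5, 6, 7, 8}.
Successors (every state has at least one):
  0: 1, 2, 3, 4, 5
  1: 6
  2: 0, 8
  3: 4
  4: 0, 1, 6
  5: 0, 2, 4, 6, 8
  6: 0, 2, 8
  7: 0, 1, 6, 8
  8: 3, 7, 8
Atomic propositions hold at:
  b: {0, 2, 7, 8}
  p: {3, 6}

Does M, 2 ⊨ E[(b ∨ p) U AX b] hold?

Sat(b ∨ p) = {0, 2, 3, 6, 7, 8}
Sat(AX b) = {s : every successor in {0, 2, 7, 8}} = {2, 6}
E[(b ∨ p) U AX b]: least fixpoint, start Z0 = Sat(AX b) = {2, 6}, add states in Sat(b ∨ p) with some successor in Z. Z1 = {0, 2, 6, 7}; Z2 = {0, 2, 6, 7, 8}; fixed.
Sat(E[(b ∨ p) U AX b]) = {0, 2, 6, 7, 8}
2 ∈ Sat(E[(b ∨ p) U AX b]) = {0, 2, 6, 7, 8}, so the formula holds at 2.

Yes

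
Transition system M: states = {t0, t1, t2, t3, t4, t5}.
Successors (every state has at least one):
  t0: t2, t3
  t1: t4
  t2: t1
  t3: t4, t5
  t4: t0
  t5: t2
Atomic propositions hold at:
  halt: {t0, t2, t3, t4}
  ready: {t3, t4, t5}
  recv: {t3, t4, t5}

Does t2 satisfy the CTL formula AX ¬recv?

Yes

Sat(¬recv) = {t0, t1, t2}
Sat(AX ¬recv) = {s : every successor in {t0, t1, t2}} = {t2, t4, t5}
t2 ∈ Sat(AX ¬recv) = {t2, t4, t5}, so the formula holds at t2.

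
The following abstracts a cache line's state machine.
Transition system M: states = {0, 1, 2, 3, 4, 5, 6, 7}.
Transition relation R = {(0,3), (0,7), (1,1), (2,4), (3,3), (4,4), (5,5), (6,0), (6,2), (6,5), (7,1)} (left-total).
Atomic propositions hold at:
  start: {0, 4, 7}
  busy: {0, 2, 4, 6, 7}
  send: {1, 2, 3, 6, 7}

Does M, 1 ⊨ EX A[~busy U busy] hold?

Sat(~busy) = {1, 3, 5}
A[~busy U busy]: least fixpoint, start Z0 = Sat(busy) = {0, 2, 4, 6, 7}, add states in Sat(~busy) with every successor in Z. Already a fixed point.
Sat(A[~busy U busy]) = {0, 2, 4, 6, 7}
Sat(EX A[~busy U busy]) = {s : some successor in {0, 2, 4, 6, 7}} = {0, 2, 4, 6}
1 ∉ Sat(EX A[~busy U busy]) = {0, 2, 4, 6}, so the formula does not hold at 1.

No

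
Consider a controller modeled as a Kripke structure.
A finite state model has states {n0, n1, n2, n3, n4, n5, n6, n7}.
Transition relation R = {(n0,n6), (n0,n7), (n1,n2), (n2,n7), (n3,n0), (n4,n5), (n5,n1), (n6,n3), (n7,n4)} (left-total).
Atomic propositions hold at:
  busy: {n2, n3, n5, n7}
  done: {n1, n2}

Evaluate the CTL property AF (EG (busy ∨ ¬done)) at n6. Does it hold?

Yes

Sat(¬done) = {n0, n3, n4, n5, n6, n7}
Sat(busy ∨ ¬done) = {n0, n2, n3, n4, n5, n6, n7}
EG (busy ∨ ¬done): greatest fixpoint, start Z0 = {n0, n2, n3, n4, n5, n6, n7}, keep only states in Sat with some successor in Z. Z1 = {n0, n2, n3, n4, n6, n7}; Z2 = {n0, n2, n3, n6, n7}; Z3 = {n0, n2, n3, n6}; Z4 = {n0, n3, n6}; fixed.
Sat(EG (busy ∨ ¬done)) = {n0, n3, n6}
AF (EG (busy ∨ ¬done)): least fixpoint, start Z0 = {n0, n3, n6}, add states with every successor in Z. Already a fixed point.
Sat(AF (EG (busy ∨ ¬done))) = {n0, n3, n6}
n6 ∈ Sat(AF (EG (busy ∨ ¬done))) = {n0, n3, n6}, so the formula holds at n6.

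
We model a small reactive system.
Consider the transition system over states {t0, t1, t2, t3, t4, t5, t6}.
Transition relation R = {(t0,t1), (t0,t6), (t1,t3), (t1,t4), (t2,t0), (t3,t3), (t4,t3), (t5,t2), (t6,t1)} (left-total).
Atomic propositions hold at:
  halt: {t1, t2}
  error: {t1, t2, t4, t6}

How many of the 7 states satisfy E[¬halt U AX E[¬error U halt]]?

4

Sat(¬halt) = {t0, t3, t4, t5, t6}
Sat(¬error) = {t0, t3, t5}
E[¬error U halt]: least fixpoint, start Z0 = Sat(halt) = {t1, t2}, add states in Sat(¬error) with some successor in Z. Z1 = {t0, t1, t2, t5}; fixed.
Sat(E[¬error U halt]) = {t0, t1, t2, t5}
Sat(AX E[¬error U halt]) = {s : every successor in {t0, t1, t2, t5}} = {t2, t5, t6}
E[¬halt U AX E[¬error U halt]]: least fixpoint, start Z0 = Sat(AX E[¬error U halt]) = {t2, t5, t6}, add states in Sat(¬halt) with some successor in Z. Z1 = {t0, t2, t5, t6}; fixed.
Sat(E[¬halt U AX E[¬error U halt]]) = {t0, t2, t5, t6}
|Sat(E[¬halt U AX E[¬error U halt]])| = |{t0, t2, t5, t6}| = 4.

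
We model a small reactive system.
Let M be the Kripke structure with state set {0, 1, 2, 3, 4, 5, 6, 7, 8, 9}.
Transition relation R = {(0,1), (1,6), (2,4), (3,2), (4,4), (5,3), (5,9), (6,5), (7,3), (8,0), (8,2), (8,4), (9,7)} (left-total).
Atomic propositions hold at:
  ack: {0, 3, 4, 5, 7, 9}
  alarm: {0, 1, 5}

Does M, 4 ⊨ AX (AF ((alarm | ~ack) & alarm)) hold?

No

Sat(~ack) = {1, 2, 6, 8}
Sat(alarm | ~ack) = {0, 1, 2, 5, 6, 8}
Sat((alarm | ~ack) & alarm) = {0, 1, 5}
AF ((alarm | ~ack) & alarm): least fixpoint, start Z0 = {0, 1, 5}, add states with every successor in Z. Z1 = {0, 1, 5, 6}; fixed.
Sat(AF ((alarm | ~ack) & alarm)) = {0, 1, 5, 6}
Sat(AX (AF ((alarm | ~ack) & alarm))) = {s : every successor in {0, 1, 5, 6}} = {0, 1, 6}
4 ∉ Sat(AX (AF ((alarm | ~ack) & alarm))) = {0, 1, 6}, so the formula does not hold at 4.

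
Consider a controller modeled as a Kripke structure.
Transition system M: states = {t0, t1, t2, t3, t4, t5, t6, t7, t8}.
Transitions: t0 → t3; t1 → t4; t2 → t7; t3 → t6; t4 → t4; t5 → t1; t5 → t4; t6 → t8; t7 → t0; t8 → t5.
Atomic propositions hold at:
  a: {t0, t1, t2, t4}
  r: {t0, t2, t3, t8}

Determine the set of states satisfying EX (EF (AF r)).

{t0, t2, t3, t6, t7}

AF r: least fixpoint, start Z0 = {t0, t2, t3, t8}, add states with every successor in Z. Z1 = {t0, t2, t3, t6, t7, t8}; fixed.
Sat(AF r) = {t0, t2, t3, t6, t7, t8}
EF (AF r): least fixpoint, start Z0 = {t0, t2, t3, t6, t7, t8}, add states with some successor in Z. Already a fixed point.
Sat(EF (AF r)) = {t0, t2, t3, t6, t7, t8}
Sat(EX (EF (AF r))) = {s : some successor in {t0, t2, t3, t6, t7, t8}} = {t0, t2, t3, t6, t7}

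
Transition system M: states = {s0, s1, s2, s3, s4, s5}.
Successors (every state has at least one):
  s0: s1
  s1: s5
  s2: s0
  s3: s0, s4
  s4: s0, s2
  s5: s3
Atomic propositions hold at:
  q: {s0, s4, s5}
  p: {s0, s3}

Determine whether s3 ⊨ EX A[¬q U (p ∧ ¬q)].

Sat(¬q) = {s1, s2, s3}
Sat(p ∧ ¬q) = {s3}
A[¬q U (p ∧ ¬q)]: least fixpoint, start Z0 = Sat((p ∧ ¬q)) = {s3}, add states in Sat(¬q) with every successor in Z. Already a fixed point.
Sat(A[¬q U (p ∧ ¬q)]) = {s3}
Sat(EX A[¬q U (p ∧ ¬q)]) = {s : some successor in {s3}} = {s5}
s3 ∉ Sat(EX A[¬q U (p ∧ ¬q)]) = {s5}, so the formula does not hold at s3.

No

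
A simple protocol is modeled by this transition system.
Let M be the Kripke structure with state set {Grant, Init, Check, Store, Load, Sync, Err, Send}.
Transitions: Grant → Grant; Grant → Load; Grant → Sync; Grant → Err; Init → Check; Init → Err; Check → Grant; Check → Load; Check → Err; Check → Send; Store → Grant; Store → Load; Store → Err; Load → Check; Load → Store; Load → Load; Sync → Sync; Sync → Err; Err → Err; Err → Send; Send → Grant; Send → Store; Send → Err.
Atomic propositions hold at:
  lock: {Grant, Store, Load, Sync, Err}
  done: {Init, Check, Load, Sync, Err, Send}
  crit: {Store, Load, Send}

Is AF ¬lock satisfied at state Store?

No

Sat(¬lock) = {Init, Check, Send}
AF ¬lock: least fixpoint, start Z0 = {Init, Check, Send}, add states with every successor in Z. Already a fixed point.
Sat(AF ¬lock) = {Init, Check, Send}
Store ∉ Sat(AF ¬lock) = {Init, Check, Send}, so the formula does not hold at Store.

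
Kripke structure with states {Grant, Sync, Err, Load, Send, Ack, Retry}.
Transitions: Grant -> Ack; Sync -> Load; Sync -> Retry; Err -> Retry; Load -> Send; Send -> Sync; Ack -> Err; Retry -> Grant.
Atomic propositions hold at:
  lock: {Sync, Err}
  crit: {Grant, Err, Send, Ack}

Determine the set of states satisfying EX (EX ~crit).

{Load, Send, Ack}

Sat(~crit) = {Sync, Load, Retry}
Sat(EX ~crit) = {s : some successor in {Sync, Load, Retry}} = {Sync, Err, Send}
Sat(EX (EX ~crit)) = {s : some successor in {Sync, Err, Send}} = {Load, Send, Ack}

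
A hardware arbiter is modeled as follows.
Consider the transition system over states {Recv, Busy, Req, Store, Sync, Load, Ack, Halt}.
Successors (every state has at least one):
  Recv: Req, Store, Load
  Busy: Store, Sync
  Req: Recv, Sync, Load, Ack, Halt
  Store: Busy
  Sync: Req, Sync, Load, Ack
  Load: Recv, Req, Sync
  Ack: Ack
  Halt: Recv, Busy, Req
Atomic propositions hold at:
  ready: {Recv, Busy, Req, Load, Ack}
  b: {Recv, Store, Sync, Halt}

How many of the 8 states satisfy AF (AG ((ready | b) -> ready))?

1

Sat(ready | b) = {Recv, Busy, Req, Store, Sync, Load, Ack, Halt}
Sat((ready | b) -> ready) = {Recv, Busy, Req, Load, Ack}
AG ((ready | b) -> ready): greatest fixpoint, start Z0 = {Recv, Busy, Req, Load, Ack}, keep only states in Sat with every successor in Z. Z1 = {Ack}; fixed.
Sat(AG ((ready | b) -> ready)) = {Ack}
AF (AG ((ready | b) -> ready)): least fixpoint, start Z0 = {Ack}, add states with every successor in Z. Already a fixed point.
Sat(AF (AG ((ready | b) -> ready))) = {Ack}
|Sat(AF (AG ((ready | b) -> ready)))| = |{Ack}| = 1.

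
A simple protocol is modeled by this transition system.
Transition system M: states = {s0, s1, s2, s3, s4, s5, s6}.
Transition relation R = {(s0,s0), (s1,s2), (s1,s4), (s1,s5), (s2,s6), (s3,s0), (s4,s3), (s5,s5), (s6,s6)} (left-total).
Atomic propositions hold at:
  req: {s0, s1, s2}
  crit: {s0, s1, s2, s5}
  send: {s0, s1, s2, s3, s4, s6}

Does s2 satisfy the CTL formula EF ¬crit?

Sat(¬crit) = {s3, s4, s6}
EF ¬crit: least fixpoint, start Z0 = {s3, s4, s6}, add states with some successor in Z. Z1 = {s1, s2, s3, s4, s6}; fixed.
Sat(EF ¬crit) = {s1, s2, s3, s4, s6}
s2 ∈ Sat(EF ¬crit) = {s1, s2, s3, s4, s6}, so the formula holds at s2.

Yes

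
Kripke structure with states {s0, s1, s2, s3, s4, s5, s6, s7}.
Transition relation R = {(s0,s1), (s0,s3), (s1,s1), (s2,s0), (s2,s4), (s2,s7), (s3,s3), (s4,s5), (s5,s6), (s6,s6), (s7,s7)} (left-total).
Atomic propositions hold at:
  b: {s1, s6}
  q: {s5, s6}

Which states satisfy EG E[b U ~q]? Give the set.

{s0, s1, s2, s3, s7}

Sat(~q) = {s0, s1, s2, s3, s4, s7}
E[b U ~q]: least fixpoint, start Z0 = Sat(~q) = {s0, s1, s2, s3, s4, s7}, add states in Sat(b) with some successor in Z. Already a fixed point.
Sat(E[b U ~q]) = {s0, s1, s2, s3, s4, s7}
EG E[b U ~q]: greatest fixpoint, start Z0 = {s0, s1, s2, s3, s4, s7}, keep only states in Sat with some successor in Z. Z1 = {s0, s1, s2, s3, s7}; fixed.
Sat(EG E[b U ~q]) = {s0, s1, s2, s3, s7}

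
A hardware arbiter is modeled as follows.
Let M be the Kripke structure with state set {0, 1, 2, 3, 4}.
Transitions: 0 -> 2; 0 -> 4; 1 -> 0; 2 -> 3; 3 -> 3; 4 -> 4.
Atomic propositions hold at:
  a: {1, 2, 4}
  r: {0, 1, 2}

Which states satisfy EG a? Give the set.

EG a: greatest fixpoint, start Z0 = {1, 2, 4}, keep only states in Sat with some successor in Z. Z1 = {4}; fixed.
Sat(EG a) = {4}

{4}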